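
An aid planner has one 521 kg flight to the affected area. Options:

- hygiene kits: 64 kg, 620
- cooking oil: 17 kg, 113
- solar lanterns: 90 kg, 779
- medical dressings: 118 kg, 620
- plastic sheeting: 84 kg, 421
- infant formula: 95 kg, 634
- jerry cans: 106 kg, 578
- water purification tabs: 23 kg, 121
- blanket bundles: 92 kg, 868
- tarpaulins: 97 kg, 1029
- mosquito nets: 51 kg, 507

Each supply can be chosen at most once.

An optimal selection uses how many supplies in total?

7

The maximum people served within 521 kg is 4558.
One optimal bundle: hygiene kits + solar lanterns + infant formula + water purification tabs + blanket bundles + tarpaulins + mosquito nets (512 kg).
All optima have 7 supplies.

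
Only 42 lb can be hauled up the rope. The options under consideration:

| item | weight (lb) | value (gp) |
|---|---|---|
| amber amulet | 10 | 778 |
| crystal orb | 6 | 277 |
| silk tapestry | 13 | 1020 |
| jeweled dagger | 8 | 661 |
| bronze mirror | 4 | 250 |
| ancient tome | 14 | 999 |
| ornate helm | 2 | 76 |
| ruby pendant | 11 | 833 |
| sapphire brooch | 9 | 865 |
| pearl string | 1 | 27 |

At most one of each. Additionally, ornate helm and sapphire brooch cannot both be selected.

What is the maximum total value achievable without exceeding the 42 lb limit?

Best packing: silk tapestry + jeweled dagger + ruby pendant + sapphire brooch + pearl string — 42 lb, 3406 total.
That's the maximum — no feasible swap from here does better than 3406.

3406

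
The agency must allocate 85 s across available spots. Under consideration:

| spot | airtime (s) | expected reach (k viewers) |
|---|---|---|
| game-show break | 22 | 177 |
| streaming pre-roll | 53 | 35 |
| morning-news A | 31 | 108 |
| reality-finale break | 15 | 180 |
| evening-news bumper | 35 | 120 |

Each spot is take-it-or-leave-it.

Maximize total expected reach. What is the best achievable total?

477

Filling by ratio: game-show break + morning-news A + reality-finale break for 465, with 17 s left unused.
Replace morning-news A with evening-news bumper: the trade gains 12 net, giving 477 at 72 s.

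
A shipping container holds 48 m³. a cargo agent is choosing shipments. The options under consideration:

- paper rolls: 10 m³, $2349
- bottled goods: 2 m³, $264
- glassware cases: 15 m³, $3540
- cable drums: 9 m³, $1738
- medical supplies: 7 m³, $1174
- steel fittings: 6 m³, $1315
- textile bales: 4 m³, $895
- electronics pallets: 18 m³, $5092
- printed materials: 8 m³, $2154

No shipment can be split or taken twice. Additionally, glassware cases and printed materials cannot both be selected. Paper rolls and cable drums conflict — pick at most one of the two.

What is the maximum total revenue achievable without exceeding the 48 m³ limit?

Best packing: paper rolls + bottled goods + steel fittings + textile bales + electronics pallets + printed materials — 48 m³, 12069 total.

12069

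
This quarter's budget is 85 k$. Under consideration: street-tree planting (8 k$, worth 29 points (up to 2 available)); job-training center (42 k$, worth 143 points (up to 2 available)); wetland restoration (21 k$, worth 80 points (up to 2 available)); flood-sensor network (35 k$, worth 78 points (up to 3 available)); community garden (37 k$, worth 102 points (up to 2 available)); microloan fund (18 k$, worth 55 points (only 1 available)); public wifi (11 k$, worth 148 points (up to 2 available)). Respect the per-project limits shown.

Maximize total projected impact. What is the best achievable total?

519

Density check — public wifi 13.45, wetland restoration 3.81, street-tree planting 3.62 are the best per k$.
A density-first pass picks 2×street-tree planting + 2×wetland restoration + 2×public wifi — 514 at 80 k$.
Dropping 2×street-tree planting and wetland restoration frees 37 k$; slotting in job-training center (42 k$) lifts the total to 519 at 85 k$.
Every other selection either busts 85 k$ or exceeds an availability limit or fails to beat 519.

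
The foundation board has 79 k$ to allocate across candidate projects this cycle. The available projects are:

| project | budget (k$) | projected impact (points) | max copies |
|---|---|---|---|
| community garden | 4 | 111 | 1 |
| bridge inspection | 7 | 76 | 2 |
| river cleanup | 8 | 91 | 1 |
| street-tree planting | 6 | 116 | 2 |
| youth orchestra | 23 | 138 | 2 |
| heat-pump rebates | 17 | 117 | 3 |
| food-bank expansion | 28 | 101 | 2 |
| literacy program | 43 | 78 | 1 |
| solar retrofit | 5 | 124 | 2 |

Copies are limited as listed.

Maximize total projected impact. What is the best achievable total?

992

Taking the top-ratio projects first gives community garden + 2×bridge inspection + river cleanup + 2×street-tree planting + heat-pump rebates + 2×solar retrofit for 951 (65 k$).
The 7 k$ tied up in bridge inspection is better spent on heat-pump rebates — total rises to 992 (75 k$).
Nothing else within 79 k$ beats 992.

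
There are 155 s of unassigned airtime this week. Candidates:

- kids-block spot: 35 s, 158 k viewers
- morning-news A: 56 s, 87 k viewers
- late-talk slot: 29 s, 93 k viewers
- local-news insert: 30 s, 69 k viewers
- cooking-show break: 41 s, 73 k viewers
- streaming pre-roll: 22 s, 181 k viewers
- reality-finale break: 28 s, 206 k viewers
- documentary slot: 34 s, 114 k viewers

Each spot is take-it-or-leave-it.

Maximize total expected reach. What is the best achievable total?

Density check — streaming pre-roll 8.23, reality-finale break 7.36, kids-block spot 4.51 are the best per s.
Kids-block spot + late-talk slot + streaming pre-roll + reality-finale break + documentary slot uses 148 of the 155 s and totals 752.
Nothing else within 155 s beats 752.

752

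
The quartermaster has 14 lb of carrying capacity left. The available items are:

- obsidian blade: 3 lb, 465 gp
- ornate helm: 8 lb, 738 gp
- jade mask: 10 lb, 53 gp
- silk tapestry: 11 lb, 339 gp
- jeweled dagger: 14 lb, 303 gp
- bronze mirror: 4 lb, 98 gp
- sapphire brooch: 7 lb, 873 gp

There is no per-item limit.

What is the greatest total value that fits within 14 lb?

1860

Density check — obsidian blade 155.00, sapphire brooch 124.71, ornate helm 92.25 are the best per lb.
4×obsidian blade uses 12 of the 14 lb and totals 1860.
That's the maximum — no swap from here does better than 1860.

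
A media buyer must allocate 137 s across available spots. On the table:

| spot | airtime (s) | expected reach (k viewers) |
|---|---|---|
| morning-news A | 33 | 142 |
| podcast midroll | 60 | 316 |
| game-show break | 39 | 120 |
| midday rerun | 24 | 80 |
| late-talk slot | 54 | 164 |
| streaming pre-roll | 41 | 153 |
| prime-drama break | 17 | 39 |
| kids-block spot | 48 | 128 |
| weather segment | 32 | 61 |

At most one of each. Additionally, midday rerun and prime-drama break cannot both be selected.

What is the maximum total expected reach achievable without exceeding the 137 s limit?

Morning-news A + podcast midroll + streaming pre-roll uses 134 of the 137 s and totals 611.
Next best is morning-news A + podcast midroll + game-show break at 578 (132 s) — short by 33.

611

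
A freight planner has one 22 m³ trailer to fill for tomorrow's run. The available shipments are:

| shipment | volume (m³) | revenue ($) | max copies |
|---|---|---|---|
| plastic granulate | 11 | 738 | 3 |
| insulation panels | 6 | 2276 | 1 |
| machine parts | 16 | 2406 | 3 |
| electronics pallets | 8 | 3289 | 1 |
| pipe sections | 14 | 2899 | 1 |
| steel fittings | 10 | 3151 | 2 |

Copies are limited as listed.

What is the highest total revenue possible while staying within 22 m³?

6440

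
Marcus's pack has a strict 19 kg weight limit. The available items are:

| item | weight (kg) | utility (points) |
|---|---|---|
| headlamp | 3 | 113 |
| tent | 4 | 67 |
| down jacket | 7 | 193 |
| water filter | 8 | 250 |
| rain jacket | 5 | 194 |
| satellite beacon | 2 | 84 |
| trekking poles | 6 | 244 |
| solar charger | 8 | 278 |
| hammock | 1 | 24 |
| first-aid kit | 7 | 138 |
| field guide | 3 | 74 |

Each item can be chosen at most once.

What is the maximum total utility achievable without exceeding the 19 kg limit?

719

By utility per kg: satellite beacon 42.00, trekking poles 40.67, rain jacket 38.80 lead.
Greedy by ratio would take headlamp + rain jacket + satellite beacon + trekking poles + field guide: 19 kg used, total 709.
The 8 kg tied up in rain jacket and field guide is better spent on solar charger — total rises to 719 (19 kg).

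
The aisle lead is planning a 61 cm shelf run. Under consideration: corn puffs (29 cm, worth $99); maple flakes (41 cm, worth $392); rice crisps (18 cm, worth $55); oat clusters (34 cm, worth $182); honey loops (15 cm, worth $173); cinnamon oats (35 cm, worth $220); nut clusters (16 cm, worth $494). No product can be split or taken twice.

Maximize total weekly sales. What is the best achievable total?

886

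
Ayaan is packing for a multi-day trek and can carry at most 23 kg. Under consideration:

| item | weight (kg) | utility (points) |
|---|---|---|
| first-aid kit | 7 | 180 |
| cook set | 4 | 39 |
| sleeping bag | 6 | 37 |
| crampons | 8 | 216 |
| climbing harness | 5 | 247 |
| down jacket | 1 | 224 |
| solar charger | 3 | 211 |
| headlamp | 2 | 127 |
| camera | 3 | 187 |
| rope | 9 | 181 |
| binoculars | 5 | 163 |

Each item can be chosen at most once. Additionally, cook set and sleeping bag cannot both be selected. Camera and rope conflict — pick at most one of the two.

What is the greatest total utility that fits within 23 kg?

1212

By utility per kg: down jacket 224.00, solar charger 70.33, headlamp 63.50 lead.
Taking the top-ratio items first gives cook set + climbing harness + down jacket + solar charger + headlamp + camera + binoculars for 1198 (23 kg).
Dropping cook set and binoculars frees 9 kg; slotting in crampons (8 kg) lifts the total to 1212 at 22 kg.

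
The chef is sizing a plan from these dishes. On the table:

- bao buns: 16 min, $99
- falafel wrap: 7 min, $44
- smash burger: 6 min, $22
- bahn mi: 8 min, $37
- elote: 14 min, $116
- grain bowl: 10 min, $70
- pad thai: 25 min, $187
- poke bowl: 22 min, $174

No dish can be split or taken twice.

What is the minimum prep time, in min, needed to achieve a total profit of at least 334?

43

Minimise min subject to total profit ≥ 334.
falafel wrap + elote + poke bowl reaches 334 using 43 min.
Any bundle with less than 43 min falls short of 334.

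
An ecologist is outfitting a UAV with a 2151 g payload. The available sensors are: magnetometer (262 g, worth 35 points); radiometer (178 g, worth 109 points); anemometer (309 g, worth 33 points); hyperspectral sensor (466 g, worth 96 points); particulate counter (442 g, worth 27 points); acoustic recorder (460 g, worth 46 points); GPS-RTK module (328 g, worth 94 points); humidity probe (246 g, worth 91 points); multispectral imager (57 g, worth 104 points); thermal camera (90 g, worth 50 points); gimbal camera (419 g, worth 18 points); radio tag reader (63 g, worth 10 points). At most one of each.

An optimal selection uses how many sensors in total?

The maximum data value within 2151 g is 635.
For example magnetometer + radiometer + hyperspectral sensor + acoustic recorder + GPS-RTK module + humidity probe + multispectral imager + thermal camera + radio tag reader achieves it, using 2150 g.
All optima have 9 sensors.

9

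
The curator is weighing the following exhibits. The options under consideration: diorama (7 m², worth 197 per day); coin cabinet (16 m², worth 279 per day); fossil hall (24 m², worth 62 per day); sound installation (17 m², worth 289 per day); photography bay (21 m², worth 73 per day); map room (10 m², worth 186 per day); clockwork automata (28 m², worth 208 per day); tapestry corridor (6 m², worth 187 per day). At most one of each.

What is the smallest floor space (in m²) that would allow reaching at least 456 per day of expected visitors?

Look for the lowest-floor combination reaching 456.
coin cabinet + tapestry corridor reaches 466 using 22 m².
No combination under 22 m² hits 456.

22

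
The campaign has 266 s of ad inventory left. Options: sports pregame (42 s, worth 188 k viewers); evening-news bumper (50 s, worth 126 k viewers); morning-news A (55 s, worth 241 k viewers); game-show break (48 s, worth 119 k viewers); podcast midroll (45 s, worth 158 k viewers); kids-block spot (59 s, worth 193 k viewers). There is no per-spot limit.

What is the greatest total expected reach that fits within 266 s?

Greedy by ratio would take 6×sports pregame: 252 s used, total 1128.
The 42 s tied up in sports pregame is better spent on morning-news A — total rises to 1181 (265 s).
That's the maximum — no swap from here does better than 1181.

1181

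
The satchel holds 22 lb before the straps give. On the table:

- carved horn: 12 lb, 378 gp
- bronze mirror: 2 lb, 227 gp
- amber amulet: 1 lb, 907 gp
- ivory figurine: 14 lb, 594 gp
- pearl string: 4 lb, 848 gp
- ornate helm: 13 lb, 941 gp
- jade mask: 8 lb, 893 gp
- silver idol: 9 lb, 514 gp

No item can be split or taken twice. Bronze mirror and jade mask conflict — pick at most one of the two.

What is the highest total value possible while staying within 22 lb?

3162

Best packing: amber amulet + pearl string + jade mask + silver idol — 22 lb, 3162 total.
Runner-up bronze mirror + amber amulet + pearl string + ornate helm tops out at 2923.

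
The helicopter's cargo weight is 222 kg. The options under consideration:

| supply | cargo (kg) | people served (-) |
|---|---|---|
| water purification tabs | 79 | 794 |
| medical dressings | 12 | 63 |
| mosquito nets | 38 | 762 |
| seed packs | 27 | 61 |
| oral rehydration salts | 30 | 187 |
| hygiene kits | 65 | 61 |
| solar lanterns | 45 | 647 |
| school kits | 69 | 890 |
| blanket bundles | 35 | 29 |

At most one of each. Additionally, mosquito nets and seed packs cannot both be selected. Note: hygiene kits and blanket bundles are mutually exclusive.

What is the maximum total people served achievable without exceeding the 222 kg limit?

2633

Ranking by ratio (people served/kg): mosquito nets 20.05, solar lanterns 14.38, school kits 12.90.
Water purification tabs + mosquito nets + oral rehydration salts + school kits uses 216 of the 222 kg and totals 2633.
Runner-up medical dressings + mosquito nets + oral rehydration salts + solar lanterns + school kits tops out at 2549.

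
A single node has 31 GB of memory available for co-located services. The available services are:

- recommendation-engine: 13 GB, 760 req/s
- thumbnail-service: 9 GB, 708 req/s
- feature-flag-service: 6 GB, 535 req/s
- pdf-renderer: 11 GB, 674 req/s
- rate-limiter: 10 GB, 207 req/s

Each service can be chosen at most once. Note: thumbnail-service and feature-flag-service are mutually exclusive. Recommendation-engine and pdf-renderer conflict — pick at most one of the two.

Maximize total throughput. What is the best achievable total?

1589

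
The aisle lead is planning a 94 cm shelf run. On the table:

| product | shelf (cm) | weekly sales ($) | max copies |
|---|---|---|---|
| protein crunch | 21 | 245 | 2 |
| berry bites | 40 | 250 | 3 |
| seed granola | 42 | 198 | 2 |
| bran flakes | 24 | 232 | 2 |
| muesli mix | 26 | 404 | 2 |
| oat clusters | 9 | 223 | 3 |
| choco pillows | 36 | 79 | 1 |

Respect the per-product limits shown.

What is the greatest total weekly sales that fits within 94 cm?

1499

A density-first pass picks 2×muesli mix + 3×oat clusters — 1477 at 79 cm.
Replace oat clusters with protein crunch: the trade gains 22 net, giving 1499 at 91 cm.
That's the maximum — no swap from here does better than 1499.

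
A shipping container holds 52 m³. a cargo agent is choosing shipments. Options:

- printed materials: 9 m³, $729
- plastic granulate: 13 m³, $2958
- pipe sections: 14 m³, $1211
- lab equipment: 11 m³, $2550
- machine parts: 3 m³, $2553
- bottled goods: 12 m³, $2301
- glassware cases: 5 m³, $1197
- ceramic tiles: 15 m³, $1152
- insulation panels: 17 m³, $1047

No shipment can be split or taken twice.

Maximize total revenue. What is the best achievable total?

11559

The ratio ordering already packs tightly: plastic granulate + lab equipment + machine parts + bottled goods + glassware cases, 44 m³, 11559.
Nothing else within 52 m³ beats 11559.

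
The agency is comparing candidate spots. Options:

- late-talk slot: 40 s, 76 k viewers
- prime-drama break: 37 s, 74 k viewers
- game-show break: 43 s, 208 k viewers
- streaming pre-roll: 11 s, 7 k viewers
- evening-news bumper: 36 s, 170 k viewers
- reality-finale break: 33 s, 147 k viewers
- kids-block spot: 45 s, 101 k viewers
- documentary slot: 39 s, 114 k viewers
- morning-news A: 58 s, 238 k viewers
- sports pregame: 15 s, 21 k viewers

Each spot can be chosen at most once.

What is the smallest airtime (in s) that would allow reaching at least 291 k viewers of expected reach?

69

Look for the lowest-airtime combination reaching 291.
evening-news bumper + reality-finale break reaches 317 using 69 s.
No combination under 69 s hits 291.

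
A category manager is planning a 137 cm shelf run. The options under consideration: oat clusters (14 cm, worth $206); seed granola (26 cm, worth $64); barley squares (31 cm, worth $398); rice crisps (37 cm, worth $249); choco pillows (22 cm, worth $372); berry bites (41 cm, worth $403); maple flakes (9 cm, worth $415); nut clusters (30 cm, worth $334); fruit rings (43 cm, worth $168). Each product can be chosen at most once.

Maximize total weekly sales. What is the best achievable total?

1922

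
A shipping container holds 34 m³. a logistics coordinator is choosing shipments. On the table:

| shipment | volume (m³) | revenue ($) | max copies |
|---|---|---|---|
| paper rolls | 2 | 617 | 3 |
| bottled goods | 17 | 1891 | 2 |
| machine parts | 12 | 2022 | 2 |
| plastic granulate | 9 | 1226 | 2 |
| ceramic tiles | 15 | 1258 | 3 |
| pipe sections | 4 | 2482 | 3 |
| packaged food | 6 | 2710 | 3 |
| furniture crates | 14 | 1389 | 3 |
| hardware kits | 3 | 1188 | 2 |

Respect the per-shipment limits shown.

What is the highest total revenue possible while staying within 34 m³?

Ranking by ratio (revenue/m³): pipe sections 620.50, packaged food 451.67, hardware kits 396.00, paper rolls 308.50.
Taking the top-ratio shipments first gives 3×pipe sections + 3×packaged food + hardware kits for 16764 (33 m³).
Replace hardware kits with 2×paper rolls: the trade gains 46 net, giving 16810 at 34 m³.
No other feasible combination exceeds 16810.

16810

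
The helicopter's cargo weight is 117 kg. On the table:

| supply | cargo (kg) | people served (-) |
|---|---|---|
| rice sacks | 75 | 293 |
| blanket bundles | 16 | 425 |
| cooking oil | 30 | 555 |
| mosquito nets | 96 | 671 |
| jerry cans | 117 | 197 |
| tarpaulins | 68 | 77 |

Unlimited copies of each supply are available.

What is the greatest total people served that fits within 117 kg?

Ranking by ratio (people served/kg): blanket bundles 26.56, cooking oil 18.50, mosquito nets 6.99.
7×blanket bundles uses 112 of the 117 kg and totals 2975.

2975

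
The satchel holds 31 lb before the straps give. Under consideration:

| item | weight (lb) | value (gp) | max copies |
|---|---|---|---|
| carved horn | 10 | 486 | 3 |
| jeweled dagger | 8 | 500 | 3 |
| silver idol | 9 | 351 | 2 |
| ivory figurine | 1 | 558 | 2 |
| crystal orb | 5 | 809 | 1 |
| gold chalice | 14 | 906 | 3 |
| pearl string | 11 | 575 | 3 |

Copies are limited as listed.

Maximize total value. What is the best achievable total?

Filling by ratio: jeweled dagger + 2×ivory figurine + crystal orb + gold chalice for 3331, with 2 lb left unused.
Dropping gold chalice frees 14 lb; slotting in 2×jeweled dagger (16 lb) lifts the total to 3425 at 31 lb.
That's the maximum — no swap from here does better than 3425.

3425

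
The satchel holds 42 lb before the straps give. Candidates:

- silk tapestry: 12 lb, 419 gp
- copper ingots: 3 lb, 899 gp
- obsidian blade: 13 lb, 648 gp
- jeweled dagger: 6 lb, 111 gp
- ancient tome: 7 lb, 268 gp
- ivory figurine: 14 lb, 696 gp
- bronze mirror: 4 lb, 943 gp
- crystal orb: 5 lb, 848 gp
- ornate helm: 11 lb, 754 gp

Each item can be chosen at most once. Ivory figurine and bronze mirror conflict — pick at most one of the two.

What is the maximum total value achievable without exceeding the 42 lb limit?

4203

Ranking by ratio (value/lb): copper ingots 299.67, bronze mirror 235.75, crystal orb 169.60, ornate helm 68.55.
Taking copper ingots + obsidian blade + jeweled dagger + bronze mirror + crystal orb + ornate helm: 42 lb used, 4203 in value.
Every other selection either busts 42 lb or breaks a pairing rule or fails to beat 4203.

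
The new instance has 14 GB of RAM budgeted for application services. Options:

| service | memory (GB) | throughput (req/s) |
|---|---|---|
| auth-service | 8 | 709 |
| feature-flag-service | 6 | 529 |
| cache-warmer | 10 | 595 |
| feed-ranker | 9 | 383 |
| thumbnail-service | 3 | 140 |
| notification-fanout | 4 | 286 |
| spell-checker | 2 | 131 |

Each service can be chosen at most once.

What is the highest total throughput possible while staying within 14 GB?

1238

Taking auth-service + feature-flag-service: 14 GB used, 1238 in throughput.
The closest alternative, auth-service + notification-fanout + spell-checker, reaches only 1126.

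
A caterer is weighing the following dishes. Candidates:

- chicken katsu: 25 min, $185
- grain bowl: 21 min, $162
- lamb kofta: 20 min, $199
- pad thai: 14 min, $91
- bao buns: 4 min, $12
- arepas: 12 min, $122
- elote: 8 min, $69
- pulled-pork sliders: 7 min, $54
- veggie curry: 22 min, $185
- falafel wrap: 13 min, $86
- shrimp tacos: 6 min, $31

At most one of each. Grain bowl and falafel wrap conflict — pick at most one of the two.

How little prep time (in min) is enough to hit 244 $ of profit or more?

27

Need the lightest bundle worth ≥ 244.
lamb kofta + pulled-pork sliders reaches 253 using 27 min.
Any bundle with less than 27 min falls short of 244.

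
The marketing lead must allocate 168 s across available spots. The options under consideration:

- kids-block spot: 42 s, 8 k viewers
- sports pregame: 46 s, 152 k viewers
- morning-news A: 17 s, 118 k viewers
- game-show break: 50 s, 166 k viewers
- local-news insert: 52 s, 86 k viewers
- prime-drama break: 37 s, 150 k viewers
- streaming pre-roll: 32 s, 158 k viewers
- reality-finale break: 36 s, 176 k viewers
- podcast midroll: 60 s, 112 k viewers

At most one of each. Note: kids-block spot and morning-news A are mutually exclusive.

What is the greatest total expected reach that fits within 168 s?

Ranking by ratio (expected reach/s): morning-news A 6.94, streaming pre-roll 4.94, reality-finale break 4.89, prime-drama break 4.05.
The ratio ordering already packs tightly: sports pregame + morning-news A + prime-drama break + streaming pre-roll + reality-finale break, 168 s, 754.
The closest alternative, sports pregame + game-show break + streaming pre-roll + reality-finale break, reaches only 652.

754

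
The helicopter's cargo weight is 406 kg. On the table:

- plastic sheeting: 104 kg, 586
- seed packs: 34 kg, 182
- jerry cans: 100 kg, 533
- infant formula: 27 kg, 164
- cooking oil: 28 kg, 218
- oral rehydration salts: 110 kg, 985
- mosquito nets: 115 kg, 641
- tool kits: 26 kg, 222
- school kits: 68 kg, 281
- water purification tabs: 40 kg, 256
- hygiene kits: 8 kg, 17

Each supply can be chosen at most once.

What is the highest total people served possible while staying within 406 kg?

2763

By people served per kg: oral rehydration salts 8.95, tool kits 8.54, cooking oil 7.79, water purification tabs 6.40 lead.
The ratio heuristic lands on plastic sheeting + seed packs + infant formula + cooking oil + oral rehydration salts + tool kits + water purification tabs + hygiene kits (2630) but leaves 29 kg idle.
But jerry cans + infant formula + cooking oil + oral rehydration salts + mosquito nets + tool kits fits in 406 kg and reaches 2763.
That's the maximum — no swap from here does better than 2763.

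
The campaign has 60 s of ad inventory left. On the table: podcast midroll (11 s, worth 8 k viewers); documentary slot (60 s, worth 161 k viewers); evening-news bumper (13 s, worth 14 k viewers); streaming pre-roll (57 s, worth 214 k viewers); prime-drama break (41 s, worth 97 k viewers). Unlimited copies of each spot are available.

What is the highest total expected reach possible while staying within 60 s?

Ranking by ratio (expected reach/s): streaming pre-roll 3.75, documentary slot 2.68, prime-drama break 2.37, evening-news bumper 1.08.
Taking streaming pre-roll: 57 s used, 214 in expected reach.

214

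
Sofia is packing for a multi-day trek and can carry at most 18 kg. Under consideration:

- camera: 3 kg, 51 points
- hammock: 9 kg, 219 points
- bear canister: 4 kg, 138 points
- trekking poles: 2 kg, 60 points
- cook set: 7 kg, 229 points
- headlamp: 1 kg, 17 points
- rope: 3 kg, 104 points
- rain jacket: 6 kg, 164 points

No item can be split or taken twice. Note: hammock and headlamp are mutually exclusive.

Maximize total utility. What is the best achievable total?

By utility per kg: rope 34.67, bear canister 34.50, cook set 32.71 lead.
Filling by ratio: bear canister + trekking poles + cook set + headlamp + rope for 548, with 1 kg left unused.
The 5 kg tied up in bear canister and headlamp is better spent on rain jacket — total rises to 557 (18 kg).
An exhaustive check of the 256 subsets confirms 557.

557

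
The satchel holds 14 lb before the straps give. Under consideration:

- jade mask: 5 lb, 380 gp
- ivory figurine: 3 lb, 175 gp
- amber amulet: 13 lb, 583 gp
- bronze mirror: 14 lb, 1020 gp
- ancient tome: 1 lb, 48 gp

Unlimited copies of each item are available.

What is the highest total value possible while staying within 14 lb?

1020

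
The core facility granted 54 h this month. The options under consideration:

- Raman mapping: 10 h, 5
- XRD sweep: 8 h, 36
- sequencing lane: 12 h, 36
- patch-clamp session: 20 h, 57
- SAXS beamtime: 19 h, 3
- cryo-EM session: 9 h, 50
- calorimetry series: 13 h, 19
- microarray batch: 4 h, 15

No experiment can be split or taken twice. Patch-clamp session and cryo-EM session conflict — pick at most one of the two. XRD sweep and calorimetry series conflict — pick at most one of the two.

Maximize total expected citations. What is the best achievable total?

149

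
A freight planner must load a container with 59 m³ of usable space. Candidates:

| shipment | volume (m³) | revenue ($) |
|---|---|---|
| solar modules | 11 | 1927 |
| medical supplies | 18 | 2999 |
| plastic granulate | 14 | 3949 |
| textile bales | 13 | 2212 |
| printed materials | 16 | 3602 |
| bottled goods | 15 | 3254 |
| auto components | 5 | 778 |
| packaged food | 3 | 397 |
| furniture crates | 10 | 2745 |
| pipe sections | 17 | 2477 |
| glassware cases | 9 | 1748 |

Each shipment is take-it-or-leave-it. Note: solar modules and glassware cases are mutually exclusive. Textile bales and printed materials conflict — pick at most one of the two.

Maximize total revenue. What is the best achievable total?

Taking plastic granulate + printed materials + bottled goods + packaged food + furniture crates: 58 m³ used, 13947 in revenue.
Runner-up plastic granulate + printed materials + bottled goods + furniture crates tops out at 13550.

13947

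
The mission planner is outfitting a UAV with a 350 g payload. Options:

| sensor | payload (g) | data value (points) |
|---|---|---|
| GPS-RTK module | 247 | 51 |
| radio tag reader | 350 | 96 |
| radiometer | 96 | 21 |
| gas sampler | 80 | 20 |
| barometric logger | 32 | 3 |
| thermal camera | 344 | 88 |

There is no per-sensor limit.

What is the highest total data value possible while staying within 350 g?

Taking radio tag reader: 350 g used, 96 in data value.
Every other selection either busts 350 g or fails to beat 96.

96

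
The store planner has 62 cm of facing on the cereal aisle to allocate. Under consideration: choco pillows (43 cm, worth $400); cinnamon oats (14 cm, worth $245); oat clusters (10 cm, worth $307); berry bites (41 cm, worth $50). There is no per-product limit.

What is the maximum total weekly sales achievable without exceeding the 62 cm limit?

Ranking by ratio (weekly sales/cm): oat clusters 30.70, cinnamon oats 17.50, choco pillows 9.30, berry bites 1.22.
6×oat clusters uses 60 of the 62 cm and totals 1842.
The spare 2 cm is too small for any remaining product, and no exchange beats 1842.

1842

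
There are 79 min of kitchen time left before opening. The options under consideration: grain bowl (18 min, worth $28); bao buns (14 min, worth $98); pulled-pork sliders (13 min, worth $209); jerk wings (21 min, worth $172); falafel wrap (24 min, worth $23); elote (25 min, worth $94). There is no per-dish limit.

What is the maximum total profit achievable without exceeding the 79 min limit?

1254

Taking 6×pulled-pork sliders: 78 min used, 1254 in profit.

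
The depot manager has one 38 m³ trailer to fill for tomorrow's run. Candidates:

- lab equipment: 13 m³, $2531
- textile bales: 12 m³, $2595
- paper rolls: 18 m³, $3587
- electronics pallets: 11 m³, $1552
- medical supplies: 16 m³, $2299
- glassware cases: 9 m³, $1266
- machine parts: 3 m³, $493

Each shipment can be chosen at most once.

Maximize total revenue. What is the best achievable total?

6885

Density check — textile bales 216.25, paper rolls 199.28, lab equipment 194.69 are the best per m³.
Greedy by ratio would take textile bales + paper rolls + machine parts: 33 m³ used, total 6675.
The 18 m³ tied up in paper rolls is better spent on lab equipment + glassware cases — total rises to 6885 (37 m³).
Next best is lab equipment + textile bales + electronics pallets at 6678 (36 m³) — short by 207.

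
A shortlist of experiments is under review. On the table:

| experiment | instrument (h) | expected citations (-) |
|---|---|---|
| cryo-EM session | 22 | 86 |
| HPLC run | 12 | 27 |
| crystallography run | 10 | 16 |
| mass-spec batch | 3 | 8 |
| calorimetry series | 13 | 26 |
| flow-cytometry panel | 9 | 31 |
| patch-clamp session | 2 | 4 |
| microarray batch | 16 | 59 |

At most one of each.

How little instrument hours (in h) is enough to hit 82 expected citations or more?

Need the lightest bundle worth ≥ 82.
cryo-EM session: 86 expected citations at 22 h.
Any bundle with less than 22 h falls short of 82.

22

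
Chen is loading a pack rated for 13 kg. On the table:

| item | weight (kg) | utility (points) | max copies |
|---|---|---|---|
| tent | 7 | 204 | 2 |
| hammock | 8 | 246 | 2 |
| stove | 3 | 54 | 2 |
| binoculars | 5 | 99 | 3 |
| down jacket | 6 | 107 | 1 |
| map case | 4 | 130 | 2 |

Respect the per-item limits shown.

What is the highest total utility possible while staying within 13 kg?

376

A density-first pass picks binoculars + 2×map case — 359 at 13 kg.
The 9 kg tied up in binoculars and map case is better spent on hammock — total rises to 376 (12 kg).
Every other selection either busts 13 kg or exceeds an availability limit or fails to beat 376.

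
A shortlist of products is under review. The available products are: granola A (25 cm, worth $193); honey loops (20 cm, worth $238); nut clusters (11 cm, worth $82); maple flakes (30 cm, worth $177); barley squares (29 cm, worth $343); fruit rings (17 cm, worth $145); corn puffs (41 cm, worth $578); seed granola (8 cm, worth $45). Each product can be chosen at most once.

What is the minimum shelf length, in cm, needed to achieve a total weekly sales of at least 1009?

86

Minimise cm subject to total weekly sales ≥ 1009.
granola A + honey loops + corn puffs: 1009 weekly sales at 86 cm.
Below 86 cm the best achievable stays under 1009.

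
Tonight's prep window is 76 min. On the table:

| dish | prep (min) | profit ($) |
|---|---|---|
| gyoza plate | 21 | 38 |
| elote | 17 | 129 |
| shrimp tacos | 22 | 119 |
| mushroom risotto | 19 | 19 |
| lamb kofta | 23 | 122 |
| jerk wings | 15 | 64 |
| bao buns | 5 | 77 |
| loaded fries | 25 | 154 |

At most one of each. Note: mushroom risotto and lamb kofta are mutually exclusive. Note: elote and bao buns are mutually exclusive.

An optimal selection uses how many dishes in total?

Best achievable profit is 472.
One optimal bundle: shrimp tacos + lamb kofta + bao buns + loaded fries (75 min).
All optima have 4 dishes.

4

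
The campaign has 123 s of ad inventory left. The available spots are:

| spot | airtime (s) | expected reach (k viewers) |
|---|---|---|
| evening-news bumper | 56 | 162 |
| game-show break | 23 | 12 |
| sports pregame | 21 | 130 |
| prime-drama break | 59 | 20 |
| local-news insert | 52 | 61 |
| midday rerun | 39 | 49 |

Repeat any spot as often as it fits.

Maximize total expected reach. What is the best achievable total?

650

Ranking by ratio (expected reach/s): sports pregame 6.19, evening-news bumper 2.89, midday rerun 1.26, local-news insert 1.17.
The ratio ordering already packs tightly: 5×sports pregame, 105 s, 650.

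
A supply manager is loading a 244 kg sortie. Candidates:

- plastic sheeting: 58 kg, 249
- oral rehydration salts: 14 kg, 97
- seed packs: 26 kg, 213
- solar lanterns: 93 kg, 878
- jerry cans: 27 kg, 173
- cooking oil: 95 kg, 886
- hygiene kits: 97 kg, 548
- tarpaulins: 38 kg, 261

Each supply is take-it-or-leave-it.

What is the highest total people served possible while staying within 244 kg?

2150

Taking the top-ratio supplies first gives oral rehydration salts + seed packs + solar lanterns + cooking oil for 2074 (228 kg).
Replace oral rehydration salts with jerry cans: the trade gains 76 net, giving 2150 at 241 kg.
Nothing else within 244 kg beats 2150.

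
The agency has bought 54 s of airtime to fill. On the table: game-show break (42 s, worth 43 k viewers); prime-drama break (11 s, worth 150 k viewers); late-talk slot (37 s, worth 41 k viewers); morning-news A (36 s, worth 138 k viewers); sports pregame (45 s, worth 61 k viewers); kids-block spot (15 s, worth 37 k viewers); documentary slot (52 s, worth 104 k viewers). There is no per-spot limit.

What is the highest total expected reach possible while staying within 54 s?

Best packing: 4×prime-drama break — 44 s, 600 total.
That's the maximum — no swap from here does better than 600.

600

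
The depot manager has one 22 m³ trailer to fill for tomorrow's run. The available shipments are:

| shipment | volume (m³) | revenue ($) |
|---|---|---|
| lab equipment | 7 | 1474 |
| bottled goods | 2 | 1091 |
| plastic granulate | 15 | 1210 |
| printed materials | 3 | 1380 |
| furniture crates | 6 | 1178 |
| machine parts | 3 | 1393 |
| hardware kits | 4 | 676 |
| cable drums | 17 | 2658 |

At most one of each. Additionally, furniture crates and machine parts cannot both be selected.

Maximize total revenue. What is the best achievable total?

6014

Lab equipment + bottled goods + printed materials + machine parts + hardware kits uses 19 of the 22 m³ and totals 6014.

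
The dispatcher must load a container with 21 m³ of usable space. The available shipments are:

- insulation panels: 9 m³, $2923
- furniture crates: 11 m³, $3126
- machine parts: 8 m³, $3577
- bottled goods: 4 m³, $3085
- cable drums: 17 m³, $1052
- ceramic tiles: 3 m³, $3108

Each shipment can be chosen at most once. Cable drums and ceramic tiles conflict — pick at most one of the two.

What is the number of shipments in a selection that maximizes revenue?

Best achievable revenue is 9770.
machine parts + bottled goods + ceramic tiles hits 9770 at 15 m³.
Any selection reaching 9770 contains exactly 3 shipments.

3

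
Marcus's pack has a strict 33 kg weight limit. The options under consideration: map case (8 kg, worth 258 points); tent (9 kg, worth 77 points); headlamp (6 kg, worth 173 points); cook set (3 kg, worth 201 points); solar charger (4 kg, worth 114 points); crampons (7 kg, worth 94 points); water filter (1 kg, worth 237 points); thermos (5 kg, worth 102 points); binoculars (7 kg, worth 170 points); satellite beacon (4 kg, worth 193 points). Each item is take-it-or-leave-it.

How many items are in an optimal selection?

The maximum utility within 33 kg is 1346.
For example map case + headlamp + cook set + solar charger + water filter + binoculars + satellite beacon achieves it, using 33 kg.
Any selection reaching 1346 contains exactly 7 items.

7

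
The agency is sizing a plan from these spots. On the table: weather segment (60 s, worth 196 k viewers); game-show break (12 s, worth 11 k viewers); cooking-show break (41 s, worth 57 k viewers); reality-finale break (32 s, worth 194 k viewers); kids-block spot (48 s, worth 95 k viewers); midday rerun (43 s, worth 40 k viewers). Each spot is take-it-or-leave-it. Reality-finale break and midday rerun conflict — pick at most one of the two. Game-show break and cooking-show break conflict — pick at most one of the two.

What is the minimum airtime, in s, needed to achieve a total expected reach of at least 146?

32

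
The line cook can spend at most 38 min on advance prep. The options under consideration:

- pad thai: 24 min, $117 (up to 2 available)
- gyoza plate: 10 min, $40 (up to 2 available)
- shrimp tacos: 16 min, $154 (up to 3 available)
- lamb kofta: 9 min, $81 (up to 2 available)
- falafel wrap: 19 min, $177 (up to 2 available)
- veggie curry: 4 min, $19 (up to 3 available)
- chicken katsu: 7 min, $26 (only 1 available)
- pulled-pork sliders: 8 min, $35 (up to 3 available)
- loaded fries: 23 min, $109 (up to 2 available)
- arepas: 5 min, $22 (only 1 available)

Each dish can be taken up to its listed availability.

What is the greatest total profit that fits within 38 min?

354

Greedy by ratio would take 2×shrimp tacos + veggie curry: 36 min used, total 327.
Replace 2×shrimp tacos and veggie curry with 2×falafel wrap: the trade gains 27 net, giving 354 at 38 min.
Every other selection either busts 38 min or exceeds an availability limit or fails to beat 354.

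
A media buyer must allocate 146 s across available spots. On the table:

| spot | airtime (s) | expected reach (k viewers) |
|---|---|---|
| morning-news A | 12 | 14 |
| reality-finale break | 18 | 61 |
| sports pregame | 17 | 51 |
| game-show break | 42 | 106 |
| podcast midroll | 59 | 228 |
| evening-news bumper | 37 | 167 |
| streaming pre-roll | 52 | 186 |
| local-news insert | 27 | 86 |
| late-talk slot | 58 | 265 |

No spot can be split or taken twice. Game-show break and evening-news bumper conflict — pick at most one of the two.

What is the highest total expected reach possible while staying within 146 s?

Podcast midroll + local-news insert + late-talk slot uses 144 of the 146 s and totals 579.
Every other selection either busts 146 s or breaks a pairing rule or fails to beat 579.

579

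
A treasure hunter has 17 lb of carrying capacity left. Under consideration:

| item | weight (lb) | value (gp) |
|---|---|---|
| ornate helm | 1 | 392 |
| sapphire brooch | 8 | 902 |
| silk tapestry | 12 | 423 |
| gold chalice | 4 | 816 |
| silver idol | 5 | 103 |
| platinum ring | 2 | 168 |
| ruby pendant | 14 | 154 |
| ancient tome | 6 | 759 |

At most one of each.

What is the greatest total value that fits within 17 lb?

2278

Greedy by ratio would take ornate helm + gold chalice + platinum ring + ancient tome: 13 lb used, total 2135.
The 6 lb tied up in ancient tome is better spent on sapphire brooch — total rises to 2278 (15 lb).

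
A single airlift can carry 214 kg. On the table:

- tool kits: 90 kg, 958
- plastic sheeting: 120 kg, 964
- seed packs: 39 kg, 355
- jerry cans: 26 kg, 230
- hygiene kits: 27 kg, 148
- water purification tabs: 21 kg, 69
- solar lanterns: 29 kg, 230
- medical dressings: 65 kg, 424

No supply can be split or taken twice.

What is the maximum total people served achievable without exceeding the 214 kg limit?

By people served per kg: tool kits 10.64, seed packs 9.10, jerry cans 8.85, plastic sheeting 8.03 lead.
Greedy by ratio would take tool kits + seed packs + jerry cans + hygiene kits + solar lanterns: 211 kg used, total 1921.
Reworking the packing: tool kits + plastic sheeting uses 210 kg and improves the total to 1922.
Next best is tool kits + seed packs + jerry cans + hygiene kits + solar lanterns at 1921 (211 kg) — short by 1.

1922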